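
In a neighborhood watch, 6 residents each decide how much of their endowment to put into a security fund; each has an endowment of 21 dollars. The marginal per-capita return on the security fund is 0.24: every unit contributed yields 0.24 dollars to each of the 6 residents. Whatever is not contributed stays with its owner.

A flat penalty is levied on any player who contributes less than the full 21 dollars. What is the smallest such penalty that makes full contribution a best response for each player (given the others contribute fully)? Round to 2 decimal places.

Given the others contribute fully, the best deviation is to contribute 0 (any partial contribution still incurs the fine and gives up units whose private return 0.24 is below 1).
Deviating from 21 to 0 saves 21 dollars but forfeits the deviator's share of the drop in the security fund: 0.24 × 21 = 5.04.
So the deviation gain is 21 − 5.04 = 15.96, and the fine must be at least 15.96 dollars to wipe it out.

15.96 dollars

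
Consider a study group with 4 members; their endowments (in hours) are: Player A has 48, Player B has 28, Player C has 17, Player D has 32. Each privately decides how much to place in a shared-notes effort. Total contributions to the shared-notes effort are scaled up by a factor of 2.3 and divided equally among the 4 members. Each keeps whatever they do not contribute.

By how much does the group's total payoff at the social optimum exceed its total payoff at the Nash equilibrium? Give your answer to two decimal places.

The private return per contributed unit is 2.3/4 = 0.5750 < 1 for every player regardless of endowment, so the Nash equilibrium is zero contribution and the group total is Σ E_j = 48 + 28 + 17 + 32 = 125.
Each contributed unit returns 2.300 to the group, so the social optimum is full contribution by everyone: group total = 2.300 × 125 = 287.50.
Efficiency loss = (2.300 − 1) × 125 = 162.50.

162.50 hours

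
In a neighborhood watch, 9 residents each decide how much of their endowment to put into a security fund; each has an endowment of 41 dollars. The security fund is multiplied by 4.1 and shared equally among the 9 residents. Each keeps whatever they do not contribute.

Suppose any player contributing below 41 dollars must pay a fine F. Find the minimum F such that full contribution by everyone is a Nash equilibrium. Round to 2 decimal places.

22.32 dollars

Given the others contribute fully, the best deviation is to contribute 0 (any partial contribution still incurs the fine and gives up units whose private return 0.4556 is below 1).
Deviating from 41 to 0 saves 41 dollars but forfeits the deviator's share of the drop in the security fund: 4.1/9 × 41 = 18.68.
So the deviation gain is 41 − 18.68 = 22.32, and the fine must be at least 22.32 dollars to wipe it out.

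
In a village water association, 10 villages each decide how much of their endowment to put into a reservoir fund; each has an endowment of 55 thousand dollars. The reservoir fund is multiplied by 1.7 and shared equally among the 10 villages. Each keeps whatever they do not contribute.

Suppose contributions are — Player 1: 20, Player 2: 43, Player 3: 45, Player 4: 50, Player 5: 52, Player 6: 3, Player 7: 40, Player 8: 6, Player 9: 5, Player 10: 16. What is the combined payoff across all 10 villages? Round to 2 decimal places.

746.00 thousand dollars

Total contributed: 20 + 43 + 45 + 50 + 52 + 3 + 40 + 6 + 5 + 16 = 280; total kept: 10 × 55 − 280 = 270.
The reservoir fund pays out 1.7 × 280 = 476.00 in aggregate.
Group total = 270 + 476.00 = 746.00.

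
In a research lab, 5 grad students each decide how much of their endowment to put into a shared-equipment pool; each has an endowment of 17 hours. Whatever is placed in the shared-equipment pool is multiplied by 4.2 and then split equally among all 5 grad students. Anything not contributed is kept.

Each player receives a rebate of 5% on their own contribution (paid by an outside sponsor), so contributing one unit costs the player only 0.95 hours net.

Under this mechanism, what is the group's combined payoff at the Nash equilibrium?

85.00 hours

With the mechanism, a contributed unit returns (4.2/5) / 0.95 = 0.8842 per unit of net cost — still below 1 — so contributing 0 remains dominant for every player.
Everyone keeps their endowment and the group total is 5 × 17 = 85.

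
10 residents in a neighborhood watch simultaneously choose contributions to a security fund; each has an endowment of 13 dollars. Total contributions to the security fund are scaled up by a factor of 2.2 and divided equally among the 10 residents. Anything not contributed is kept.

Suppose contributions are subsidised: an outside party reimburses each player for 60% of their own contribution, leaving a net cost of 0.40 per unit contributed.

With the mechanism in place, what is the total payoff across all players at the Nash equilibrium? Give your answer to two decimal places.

130.00 dollars

The effective private return is (2.2/10) / 0.40 = 0.5500, which is still under 1, so the mechanism doesn't change anyone's dominant strategy: zero contribution.
Everyone keeps their endowment and the group total is 10 × 13 = 130.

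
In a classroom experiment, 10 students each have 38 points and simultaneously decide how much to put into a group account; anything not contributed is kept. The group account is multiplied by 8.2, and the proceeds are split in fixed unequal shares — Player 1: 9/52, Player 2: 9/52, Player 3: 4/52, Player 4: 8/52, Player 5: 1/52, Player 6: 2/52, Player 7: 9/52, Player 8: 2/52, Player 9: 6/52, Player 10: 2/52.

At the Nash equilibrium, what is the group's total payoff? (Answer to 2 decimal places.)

For player j, contributing a unit is worthwhile iff 8.2 × (j's share) ≥ 1, i.e. iff j's share is at least 0.1220.
The shares above 0.1220 belong to Player 1, Player 2, Player 4 and Player 7, contributing 38 each; the remaining 6 contribute 0. Total contributed: 152.
The group account pays out 8.2 × 152 = 1246.40 in total (split across the unequal shares, but the aggregate is all that matters for the group sum).
The 6 free-riders keep 38 each, adding 228. Group total = 228 + 1246.40 = 1474.40.

1474.40 points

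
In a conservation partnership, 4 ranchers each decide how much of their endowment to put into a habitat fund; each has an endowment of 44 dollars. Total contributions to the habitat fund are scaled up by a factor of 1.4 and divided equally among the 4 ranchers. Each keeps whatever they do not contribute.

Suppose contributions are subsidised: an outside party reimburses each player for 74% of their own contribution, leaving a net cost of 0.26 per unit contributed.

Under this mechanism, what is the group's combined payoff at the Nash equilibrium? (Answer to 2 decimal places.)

376.64 dollars

With the mechanism, a contributed unit returns (1.4/4) / 0.26 = 1.3462 per unit of net cost to the contributor — now above 1 — so contributing fully is weakly dominant for every player.
So the Nash equilibrium is full contribution by all 4; the group earns 4 × (44 × 0.74 + 1.4 × 44) = 376.64.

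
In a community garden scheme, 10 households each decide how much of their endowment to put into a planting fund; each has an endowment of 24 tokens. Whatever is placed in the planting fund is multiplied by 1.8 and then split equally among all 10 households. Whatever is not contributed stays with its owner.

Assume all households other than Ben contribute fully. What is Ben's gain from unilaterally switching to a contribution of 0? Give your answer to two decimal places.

Switching from a contribution of 24 to 0 lets Ben keep an extra 24 tokens, but lowers the planting fund by 24, which costs Ben their own share of that drop: 1.8/10 × 24 = 4.32.
Net gain = 24 − 4.32 = 19.68. The private return per contributed unit (0.1800) is below 1, so free-riding is indeed the best response regardless of what the others do.

19.68 tokens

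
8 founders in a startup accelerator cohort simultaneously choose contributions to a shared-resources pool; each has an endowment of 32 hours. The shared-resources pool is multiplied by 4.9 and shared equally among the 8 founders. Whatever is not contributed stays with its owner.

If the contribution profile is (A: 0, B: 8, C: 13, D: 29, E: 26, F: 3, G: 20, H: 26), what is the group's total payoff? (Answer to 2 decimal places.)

Total contributed: 0 + 8 + 13 + 29 + 26 + 3 + 20 + 26 = 125; total kept: 8 × 32 − 125 = 131.
The shared-resources pool pays out 4.9 × 125 = 612.50 in aggregate.
Group total = 131 + 612.50 = 743.50.

743.50 hours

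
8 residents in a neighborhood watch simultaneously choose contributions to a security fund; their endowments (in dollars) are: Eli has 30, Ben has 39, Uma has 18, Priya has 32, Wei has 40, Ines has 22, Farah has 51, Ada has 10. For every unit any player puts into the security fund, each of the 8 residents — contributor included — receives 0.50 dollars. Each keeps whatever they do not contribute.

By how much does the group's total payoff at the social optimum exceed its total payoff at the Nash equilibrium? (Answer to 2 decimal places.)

726.00 dollars

The private return per contributed unit is 0.50 < 1 for everyone, so the Nash equilibrium is zero contribution and the group total is Σ E_j = 30 + 39 + 18 + 32 + 40 + 22 + 51 + 10 = 242.
Each contributed unit returns 4.000 to the group, so the social optimum is full contribution by everyone: group total = 4.000 × 242 = 968.00.
Efficiency loss = (4.000 − 1) × 242 = 726.00.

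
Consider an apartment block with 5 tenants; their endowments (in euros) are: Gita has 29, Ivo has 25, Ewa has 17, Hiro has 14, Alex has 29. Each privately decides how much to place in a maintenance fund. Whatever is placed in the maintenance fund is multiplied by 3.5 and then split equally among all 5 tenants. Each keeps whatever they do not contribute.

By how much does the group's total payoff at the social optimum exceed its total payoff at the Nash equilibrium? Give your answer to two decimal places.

The private return per contributed unit is 3.5/5 = 0.7000 < 1 for every player regardless of endowment, so the Nash equilibrium is zero contribution and the group total is Σ E_j = 29 + 25 + 17 + 14 + 29 = 114.
Each contributed unit returns 3.500 to the group, so the social optimum is full contribution by everyone: group total = 3.500 × 114 = 399.00.
Efficiency loss = (3.500 − 1) × 114 = 285.00.

285.00 euros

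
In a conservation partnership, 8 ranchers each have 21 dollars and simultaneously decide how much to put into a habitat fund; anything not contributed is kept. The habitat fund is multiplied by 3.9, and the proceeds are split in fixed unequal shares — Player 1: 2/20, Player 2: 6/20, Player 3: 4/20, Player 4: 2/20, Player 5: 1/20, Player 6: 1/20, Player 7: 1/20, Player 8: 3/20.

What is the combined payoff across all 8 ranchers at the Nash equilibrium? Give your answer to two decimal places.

Each unit j contributes comes back to j as 3.9 × (j's share), so j prefers to contribute only if that share exceeds 1/3.9 = 0.2564; otherwise keeping the unit dominates.
Player 2 alone (share 6/20) is above the threshold, contributing 21; the remaining 7 contribute 0. Total contributed: 21.
The habitat fund pays out 3.9 × 21 = 81.90 in total (split across the unequal shares, but the aggregate is all that matters for the group sum).
The 7 free-riders keep 21 each, adding 147. Group total = 147 + 81.90 = 228.90.

228.90 dollars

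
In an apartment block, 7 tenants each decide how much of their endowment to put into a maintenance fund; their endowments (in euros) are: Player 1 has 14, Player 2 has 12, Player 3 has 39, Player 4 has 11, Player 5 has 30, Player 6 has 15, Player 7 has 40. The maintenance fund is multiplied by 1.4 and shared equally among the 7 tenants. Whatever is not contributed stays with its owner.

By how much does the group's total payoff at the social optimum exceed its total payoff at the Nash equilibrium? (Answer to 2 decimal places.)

The private return per contributed unit is 1.4/7 = 0.2000 < 1 for every player regardless of endowment, so the Nash equilibrium is zero contribution and the group total is Σ E_j = 14 + 12 + 39 + 11 + 30 + 15 + 40 = 161.
Each contributed unit returns 1.400 to the group, so the social optimum is full contribution by everyone: group total = 1.400 × 161 = 225.40.
Efficiency loss = (1.400 − 1) × 161 = 64.40.

64.40 euros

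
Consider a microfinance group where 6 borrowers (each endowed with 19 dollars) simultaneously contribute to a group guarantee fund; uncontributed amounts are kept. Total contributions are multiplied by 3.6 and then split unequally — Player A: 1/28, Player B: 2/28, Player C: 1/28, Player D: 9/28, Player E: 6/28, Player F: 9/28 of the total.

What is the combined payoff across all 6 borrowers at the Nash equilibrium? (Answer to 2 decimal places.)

212.80 dollars

For player j, contributing a unit is worthwhile iff 3.6 × (j's share) ≥ 1, i.e. iff j's share is at least 0.2778.
Player D and Player F clear that bar, contributing 19 each; the remaining 4 contribute 0. Total contributed: 38.
The group guarantee fund pays out 3.6 × 38 = 136.80 in total (split across the unequal shares, but the aggregate is all that matters for the group sum).
The 4 free-riders keep 19 each, adding 76. Group total = 76 + 136.80 = 212.80.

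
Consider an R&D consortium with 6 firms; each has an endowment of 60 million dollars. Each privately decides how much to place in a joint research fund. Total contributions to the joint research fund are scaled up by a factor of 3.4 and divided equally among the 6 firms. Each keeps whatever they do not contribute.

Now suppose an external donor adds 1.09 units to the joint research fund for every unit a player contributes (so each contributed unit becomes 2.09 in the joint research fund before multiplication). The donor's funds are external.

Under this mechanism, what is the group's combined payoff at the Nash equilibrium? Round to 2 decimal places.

The effective private return per unit is now 3.4 × 2.09 / 6 = 1.1843 > 1, so every player's dominant strategy flips to full contribution.
At the Nash equilibrium everyone contributes 60. Group total payoff = 3.4 × 2.09 × 360 = 2558.16.

2558.16 million dollars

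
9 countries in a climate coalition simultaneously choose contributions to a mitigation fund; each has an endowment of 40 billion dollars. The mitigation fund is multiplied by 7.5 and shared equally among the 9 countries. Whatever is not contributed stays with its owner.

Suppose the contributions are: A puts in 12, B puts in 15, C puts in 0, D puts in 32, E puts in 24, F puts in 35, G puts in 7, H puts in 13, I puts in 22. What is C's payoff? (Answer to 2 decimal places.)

Total contributed: 12 + 15 + 0 + 32 + 24 + 35 + 7 + 13 + 22 = 160.
Each receives 7.5 × 160 / 9 = 133.33 from the mitigation fund.
C keeps 40 − 0 = 40, so C's payoff is 40 + 133.33 = 173.33.

173.33 billion dollars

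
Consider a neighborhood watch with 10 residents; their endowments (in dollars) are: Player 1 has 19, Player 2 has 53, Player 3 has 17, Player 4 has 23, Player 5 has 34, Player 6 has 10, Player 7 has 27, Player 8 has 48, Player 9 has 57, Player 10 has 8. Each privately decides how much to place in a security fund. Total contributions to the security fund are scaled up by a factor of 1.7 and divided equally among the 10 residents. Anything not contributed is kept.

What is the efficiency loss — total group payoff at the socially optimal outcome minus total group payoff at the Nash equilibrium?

207.20 dollars

The private return per contributed unit is 1.7/10 = 0.1700 < 1 for every player regardless of endowment, so the Nash equilibrium is zero contribution and the group total is Σ E_j = 19 + 53 + 17 + 23 + 34 + 10 + 27 + 48 + 57 + 8 = 296.
Each contributed unit returns 1.700 to the group, so the social optimum is full contribution by everyone: group total = 1.700 × 296 = 503.20.
Efficiency loss = (1.700 − 1) × 296 = 207.20.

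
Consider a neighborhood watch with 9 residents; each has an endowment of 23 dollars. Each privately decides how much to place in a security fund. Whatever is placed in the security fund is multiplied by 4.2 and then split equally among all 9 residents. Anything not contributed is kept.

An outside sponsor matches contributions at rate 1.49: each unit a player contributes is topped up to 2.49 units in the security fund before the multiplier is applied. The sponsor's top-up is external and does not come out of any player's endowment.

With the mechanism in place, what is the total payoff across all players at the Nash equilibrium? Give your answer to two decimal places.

2164.81 dollars

The effective private return per unit is now 4.2 × 2.49 / 9 = 1.1620 > 1, so every player's dominant strategy flips to full contribution.
At the Nash equilibrium everyone contributes 23. Group total payoff = 4.2 × 2.49 × 207 = 2164.81.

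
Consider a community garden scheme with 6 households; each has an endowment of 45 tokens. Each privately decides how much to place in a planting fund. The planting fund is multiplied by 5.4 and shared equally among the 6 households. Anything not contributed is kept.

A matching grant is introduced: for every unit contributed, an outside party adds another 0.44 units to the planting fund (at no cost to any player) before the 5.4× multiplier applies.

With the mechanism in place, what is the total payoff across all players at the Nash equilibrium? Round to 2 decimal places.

2099.52 tokens

Under the mechanism each unit contributed yields 5.4 × 1.44 / 6 = 1.2960 back to its contributor per unit of net cost, which exceeds 1, making full contribution the dominant choice for everyone.
So the Nash equilibrium is full contribution by all 6; the group earns 5.4 × 1.44 × 270 = 2099.52.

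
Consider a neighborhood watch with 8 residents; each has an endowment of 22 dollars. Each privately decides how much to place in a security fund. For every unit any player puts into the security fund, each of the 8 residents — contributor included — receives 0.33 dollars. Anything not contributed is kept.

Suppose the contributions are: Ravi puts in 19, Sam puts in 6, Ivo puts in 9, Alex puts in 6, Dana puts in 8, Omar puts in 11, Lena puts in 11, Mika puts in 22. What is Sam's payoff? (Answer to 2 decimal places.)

Total contributed: 19 + 6 + 9 + 6 + 8 + 11 + 11 + 22 = 92.
Each receives 0.33 × 92 = 30.36 from the security fund.
Sam keeps 22 − 6 = 16, so Sam's payoff is 16 + 30.36 = 46.36.

46.36 dollars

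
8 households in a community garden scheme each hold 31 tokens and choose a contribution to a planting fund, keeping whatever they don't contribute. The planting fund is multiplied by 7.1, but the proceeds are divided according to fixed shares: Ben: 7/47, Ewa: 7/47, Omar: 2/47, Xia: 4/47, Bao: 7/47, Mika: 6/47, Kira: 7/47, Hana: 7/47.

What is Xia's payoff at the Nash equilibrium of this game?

124.66 tokens

For player j, contributing a unit is worthwhile iff 7.1 × (j's share) ≥ 1, i.e. iff j's share is at least 0.1408.
Ben, Ewa, Bao, Kira and Hana clear that bar, contributing 31 each; the remaining 3 contribute 0. Total contributed: 155.
Xia keeps 31 and receives 7.1 × 155 × 4/47 = 93.66 from the planting fund, for a payoff of 124.66.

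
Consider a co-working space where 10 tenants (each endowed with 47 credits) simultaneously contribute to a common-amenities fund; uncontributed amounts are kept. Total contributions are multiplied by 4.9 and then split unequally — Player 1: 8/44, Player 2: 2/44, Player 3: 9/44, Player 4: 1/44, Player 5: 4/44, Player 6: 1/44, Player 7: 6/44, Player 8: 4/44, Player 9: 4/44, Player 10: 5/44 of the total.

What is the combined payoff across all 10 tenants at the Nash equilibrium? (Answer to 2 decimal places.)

653.30 credits

Player j's private return per contributed unit is 4.9 × (j's share). Contributing is weakly dominant for j when that share is at least 1/4.9 = 0.2041, and contributing 0 is dominant otherwise.
Only Player 3 (9/44) clears that bar, contributing 47; the remaining 9 contribute 0. Total contributed: 47.
The common-amenities fund pays out 4.9 × 47 = 230.30 in total (split across the unequal shares, but the aggregate is all that matters for the group sum).
The 9 free-riders keep 47 each, adding 423. Group total = 423 + 230.30 = 653.30.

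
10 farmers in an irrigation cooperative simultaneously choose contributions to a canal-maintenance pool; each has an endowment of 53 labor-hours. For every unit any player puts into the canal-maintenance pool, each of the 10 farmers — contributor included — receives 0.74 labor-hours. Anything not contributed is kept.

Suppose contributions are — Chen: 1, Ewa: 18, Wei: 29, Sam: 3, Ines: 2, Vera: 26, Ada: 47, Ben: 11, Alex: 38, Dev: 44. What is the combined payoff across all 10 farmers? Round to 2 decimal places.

Total contributed: 1 + 18 + 29 + 3 + 2 + 26 + 47 + 11 + 38 + 44 = 219; total kept: 10 × 53 − 219 = 311.
The canal-maintenance pool pays out 0.74 × 10 × 219 = 1620.60 in aggregate.
Group total = 311 + 1620.60 = 1931.60.

1931.60 labor-hours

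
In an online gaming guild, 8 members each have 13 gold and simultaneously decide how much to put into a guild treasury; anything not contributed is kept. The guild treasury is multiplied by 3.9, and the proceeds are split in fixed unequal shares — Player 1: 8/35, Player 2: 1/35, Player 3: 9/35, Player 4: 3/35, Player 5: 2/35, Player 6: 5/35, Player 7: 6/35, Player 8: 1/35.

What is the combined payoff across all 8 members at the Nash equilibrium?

Player j's private return per contributed unit is 3.9 × (j's share). Contributing is weakly dominant for j when that share is at least 1/3.9 = 0.2564, and contributing 0 is dominant otherwise.
The only share above 0.2564 is Player 3's 9/35, contributing 13; the remaining 7 contribute 0. Total contributed: 13.
The guild treasury pays out 3.9 × 13 = 50.70 in total (split across the unequal shares, but the aggregate is all that matters for the group sum).
The 7 free-riders keep 13 each, adding 91. Group total = 91 + 50.70 = 141.70.

141.70 gold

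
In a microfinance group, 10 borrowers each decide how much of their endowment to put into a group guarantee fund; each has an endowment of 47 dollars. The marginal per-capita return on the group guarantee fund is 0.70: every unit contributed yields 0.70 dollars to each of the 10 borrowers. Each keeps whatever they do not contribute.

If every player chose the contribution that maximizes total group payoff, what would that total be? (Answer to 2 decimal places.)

3290.00 dollars

Each contributed unit returns 7.000 to the group as a whole (0.70 to each of 10 players), which exceeds 1, so the social optimum is full contribution: group total = 7.000 × 470 = 3290.00.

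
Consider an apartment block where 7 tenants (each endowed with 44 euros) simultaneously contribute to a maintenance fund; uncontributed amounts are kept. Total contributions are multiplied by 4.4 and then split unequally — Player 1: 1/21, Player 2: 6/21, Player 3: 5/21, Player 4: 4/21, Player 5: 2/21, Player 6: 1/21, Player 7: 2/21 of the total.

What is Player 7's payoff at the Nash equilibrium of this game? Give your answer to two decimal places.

Each unit j contributes comes back to j as 4.4 × (j's share), so j prefers to contribute only if that share exceeds 1/4.4 = 0.2273; otherwise keeping the unit dominates.
Player 2 and Player 3 clear that bar, contributing 44 each; the remaining 5 contribute 0. Total contributed: 88.
Player 7 keeps 44 and receives 4.4 × 88 × 2/21 = 36.88 from the maintenance fund, for a payoff of 80.88.

80.88 euros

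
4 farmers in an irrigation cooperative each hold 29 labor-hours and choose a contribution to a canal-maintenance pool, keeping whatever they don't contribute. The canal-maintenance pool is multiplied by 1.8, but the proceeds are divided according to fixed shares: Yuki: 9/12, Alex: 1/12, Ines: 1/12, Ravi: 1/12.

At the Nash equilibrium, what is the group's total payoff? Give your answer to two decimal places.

139.20 labor-hours

Each unit j contributes comes back to j as 1.8 × (j's share), so j prefers to contribute only if that share exceeds 1/1.8 = 0.5556; otherwise keeping the unit dominates.
Yuki alone (share 9/12) is above the threshold, contributing 29; the remaining 3 contribute 0. Total contributed: 29.
The canal-maintenance pool pays out 1.8 × 29 = 52.20 in total (split across the unequal shares, but the aggregate is all that matters for the group sum).
The 3 free-riders keep 29 each, adding 87. Group total = 87 + 52.20 = 139.20.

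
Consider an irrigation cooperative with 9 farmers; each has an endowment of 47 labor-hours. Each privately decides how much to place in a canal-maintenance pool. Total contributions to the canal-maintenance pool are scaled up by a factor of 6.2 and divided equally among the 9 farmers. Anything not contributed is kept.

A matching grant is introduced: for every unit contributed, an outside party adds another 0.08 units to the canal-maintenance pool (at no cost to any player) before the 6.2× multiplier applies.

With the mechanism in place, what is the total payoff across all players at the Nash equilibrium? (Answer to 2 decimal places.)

423.00 labor-hours

Even with the mechanism, each unit contributed returns only 6.2 × 1.08 / 9 = 0.7440 per unit of net cost, so contributing nothing is still dominant.
Everyone keeps their endowment and the group total is 9 × 47 = 423.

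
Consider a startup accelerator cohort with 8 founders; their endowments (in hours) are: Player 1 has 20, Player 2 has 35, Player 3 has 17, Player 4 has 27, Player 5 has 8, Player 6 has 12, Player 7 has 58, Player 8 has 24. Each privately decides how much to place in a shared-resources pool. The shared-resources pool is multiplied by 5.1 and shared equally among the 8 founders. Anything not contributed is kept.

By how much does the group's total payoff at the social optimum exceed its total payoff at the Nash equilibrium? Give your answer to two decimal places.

824.10 hours

The private return per contributed unit is 5.1/8 = 0.6375 < 1 for every player regardless of endowment, so the Nash equilibrium is zero contribution and the group total is Σ E_j = 20 + 35 + 17 + 27 + 8 + 12 + 58 + 24 = 201.
Each contributed unit returns 5.100 to the group, so the social optimum is full contribution by everyone: group total = 5.100 × 201 = 1025.10.
Efficiency loss = (5.100 − 1) × 201 = 824.10.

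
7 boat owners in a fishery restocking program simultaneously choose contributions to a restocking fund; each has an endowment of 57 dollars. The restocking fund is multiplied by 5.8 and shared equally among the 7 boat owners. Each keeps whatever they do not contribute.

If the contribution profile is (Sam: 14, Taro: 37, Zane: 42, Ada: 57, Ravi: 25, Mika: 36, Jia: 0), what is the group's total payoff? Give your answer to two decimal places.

Total contributed: 14 + 37 + 42 + 57 + 25 + 36 + 0 = 211; total kept: 7 × 57 − 211 = 188.
The restocking fund pays out 5.8 × 211 = 1223.80 in aggregate.
Group total = 188 + 1223.80 = 1411.80.

1411.80 dollars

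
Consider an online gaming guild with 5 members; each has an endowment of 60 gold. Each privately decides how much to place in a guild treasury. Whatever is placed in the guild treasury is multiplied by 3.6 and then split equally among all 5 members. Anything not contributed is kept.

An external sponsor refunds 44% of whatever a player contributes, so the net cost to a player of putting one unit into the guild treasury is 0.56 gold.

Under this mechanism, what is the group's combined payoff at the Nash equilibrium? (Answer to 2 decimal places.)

With the mechanism, a contributed unit returns (3.6/5) / 0.56 = 1.2857 per unit of net cost to the contributor — now above 1 — so contributing fully is weakly dominant for every player.
So the Nash equilibrium is full contribution by all 5; the group earns 5 × (60 × 0.44 + 3.6 × 60) = 1212.00.

1212.00 gold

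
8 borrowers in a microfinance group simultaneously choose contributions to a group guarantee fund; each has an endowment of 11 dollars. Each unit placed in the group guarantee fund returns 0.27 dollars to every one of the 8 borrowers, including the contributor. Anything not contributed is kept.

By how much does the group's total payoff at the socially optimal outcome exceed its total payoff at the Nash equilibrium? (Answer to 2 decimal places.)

The private return per contributed unit is 0.27 < 1, so contributing 0 is dominant for every player. At the Nash equilibrium everyone keeps their 11, and the group total is 8 × 11 = 88.
Each contributed unit returns 2.160 to the group as a whole (0.27 to each of 8 players), which exceeds 1, so the social optimum is full contribution: group total = 2.160 × 88 = 190.08.
Efficiency loss = 190.08 − 88 = 102.08.

102.08 dollars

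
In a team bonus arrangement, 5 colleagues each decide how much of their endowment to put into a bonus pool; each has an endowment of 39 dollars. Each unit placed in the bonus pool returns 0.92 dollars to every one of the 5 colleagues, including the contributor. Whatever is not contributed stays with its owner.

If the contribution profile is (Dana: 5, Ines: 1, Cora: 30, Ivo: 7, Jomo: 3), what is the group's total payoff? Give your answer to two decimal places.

Total contributed: 5 + 1 + 30 + 7 + 3 = 46; total kept: 5 × 39 − 46 = 149.
The bonus pool pays out 0.92 × 5 × 46 = 211.60 in aggregate.
Group total = 149 + 211.60 = 360.60.

360.60 dollars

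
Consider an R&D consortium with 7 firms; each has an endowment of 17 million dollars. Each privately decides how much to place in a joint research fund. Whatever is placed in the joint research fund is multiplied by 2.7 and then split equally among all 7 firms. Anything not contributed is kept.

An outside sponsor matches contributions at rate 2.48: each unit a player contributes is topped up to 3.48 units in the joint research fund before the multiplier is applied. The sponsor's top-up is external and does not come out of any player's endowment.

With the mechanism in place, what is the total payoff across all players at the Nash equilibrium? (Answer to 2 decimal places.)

1118.12 million dollars

The effective private return per unit is now 2.7 × 3.48 / 7 = 1.3423 > 1, so every player's dominant strategy flips to full contribution.
So the Nash equilibrium is full contribution by all 7; the group earns 2.7 × 3.48 × 119 = 1118.12.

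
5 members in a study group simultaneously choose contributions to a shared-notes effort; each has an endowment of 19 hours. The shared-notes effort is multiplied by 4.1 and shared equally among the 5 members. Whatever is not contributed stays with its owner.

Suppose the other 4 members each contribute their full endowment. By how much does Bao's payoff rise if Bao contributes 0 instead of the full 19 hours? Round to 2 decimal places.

Switching from a contribution of 19 to 0 lets Bao keep an extra 19 hours, but lowers the shared-notes effort by 19, which costs Bao their own share of that drop: 4.1/5 × 19 = 15.58.
Net gain = 19 − 15.58 = 3.42. The private return per contributed unit (0.8200) is below 1, so free-riding is indeed the best response regardless of what the others do.

3.42 hours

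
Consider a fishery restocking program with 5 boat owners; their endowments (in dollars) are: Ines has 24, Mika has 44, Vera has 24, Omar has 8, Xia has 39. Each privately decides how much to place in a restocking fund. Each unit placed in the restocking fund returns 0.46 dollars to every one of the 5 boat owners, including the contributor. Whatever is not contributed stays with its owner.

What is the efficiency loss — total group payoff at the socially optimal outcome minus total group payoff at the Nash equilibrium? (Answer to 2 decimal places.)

The private return per contributed unit is 0.46 < 1 for everyone, so the Nash equilibrium is zero contribution and the group total is Σ E_j = 24 + 44 + 24 + 8 + 39 = 139.
Each contributed unit returns 2.300 to the group, so the social optimum is full contribution by everyone: group total = 2.300 × 139 = 319.70.
Efficiency loss = (2.300 − 1) × 139 = 180.70.

180.70 dollars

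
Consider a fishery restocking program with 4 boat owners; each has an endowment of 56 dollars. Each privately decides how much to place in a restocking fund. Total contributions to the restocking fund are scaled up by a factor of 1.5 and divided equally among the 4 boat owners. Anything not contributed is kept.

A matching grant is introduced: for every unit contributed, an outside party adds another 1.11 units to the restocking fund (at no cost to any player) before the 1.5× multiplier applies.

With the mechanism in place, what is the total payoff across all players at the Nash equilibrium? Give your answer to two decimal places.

224.00 dollars

Even with the mechanism, each unit contributed returns only 1.5 × 2.11 / 4 = 0.7913 per unit of net cost, so contributing nothing is still dominant.
Everyone keeps their endowment and the group total is 4 × 56 = 224.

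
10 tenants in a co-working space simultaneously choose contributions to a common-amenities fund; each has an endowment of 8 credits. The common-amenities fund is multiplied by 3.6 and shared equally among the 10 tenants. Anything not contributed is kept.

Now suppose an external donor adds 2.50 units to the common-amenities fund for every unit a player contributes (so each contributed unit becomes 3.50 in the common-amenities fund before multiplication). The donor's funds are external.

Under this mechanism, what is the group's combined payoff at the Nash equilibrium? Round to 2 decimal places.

The effective private return per unit is now 3.6 × 3.50 / 10 = 1.2600 > 1, so every player's dominant strategy flips to full contribution.
At the Nash equilibrium everyone contributes 8. Group total payoff = 3.6 × 3.50 × 80 = 1008.00.

1008.00 credits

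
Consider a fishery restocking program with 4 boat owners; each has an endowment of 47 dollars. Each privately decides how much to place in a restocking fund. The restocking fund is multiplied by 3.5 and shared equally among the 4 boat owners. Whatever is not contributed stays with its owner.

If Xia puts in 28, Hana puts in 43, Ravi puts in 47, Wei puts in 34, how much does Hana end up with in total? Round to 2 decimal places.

Total contributed: 28 + 43 + 47 + 34 = 152.
Each receives 3.5 × 152 / 4 = 133.00 from the restocking fund.
Hana keeps 47 − 43 = 4, so Hana's payoff is 4 + 133.00 = 137.00.

137.00 dollars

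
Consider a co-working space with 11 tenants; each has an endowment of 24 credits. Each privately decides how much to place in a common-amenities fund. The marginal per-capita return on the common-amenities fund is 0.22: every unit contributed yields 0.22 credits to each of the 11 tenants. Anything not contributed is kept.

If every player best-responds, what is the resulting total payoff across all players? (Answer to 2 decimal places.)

264.00 credits

The private return per contributed unit is 0.22 < 1, so contributing 0 is dominant for every player. At the Nash equilibrium everyone keeps their 24, and the group total is 11 × 24 = 264.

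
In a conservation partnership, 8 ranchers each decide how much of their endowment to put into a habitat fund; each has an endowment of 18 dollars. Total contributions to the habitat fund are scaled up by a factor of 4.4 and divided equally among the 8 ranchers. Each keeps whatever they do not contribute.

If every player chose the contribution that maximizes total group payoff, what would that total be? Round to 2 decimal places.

Each contributed unit returns 4.400 to the group as a whole (0.5500 to each of 8 players), which exceeds 1, so the social optimum is full contribution: group total = 4.400 × 144 = 633.60.

633.60 dollars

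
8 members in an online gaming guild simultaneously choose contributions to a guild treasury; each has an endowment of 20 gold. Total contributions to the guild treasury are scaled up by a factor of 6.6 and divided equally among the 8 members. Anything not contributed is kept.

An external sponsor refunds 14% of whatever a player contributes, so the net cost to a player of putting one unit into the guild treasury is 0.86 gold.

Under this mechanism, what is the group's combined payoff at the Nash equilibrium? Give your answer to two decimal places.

The effective private return is (6.6/8) / 0.86 = 0.9593, which is still under 1, so the mechanism doesn't change anyone's dominant strategy: zero contribution.
Everyone keeps their endowment and the group total is 8 × 20 = 160.

160.00 gold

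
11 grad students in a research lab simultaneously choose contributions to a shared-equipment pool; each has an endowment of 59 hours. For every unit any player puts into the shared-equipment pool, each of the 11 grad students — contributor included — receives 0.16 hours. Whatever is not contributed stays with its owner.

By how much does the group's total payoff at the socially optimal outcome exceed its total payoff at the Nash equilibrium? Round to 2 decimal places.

The private return per contributed unit is 0.16 < 1, so contributing 0 is dominant for every player. At the Nash equilibrium everyone keeps their 59, and the group total is 11 × 59 = 649.
Each contributed unit returns 1.760 to the group as a whole (0.16 to each of 11 players), which exceeds 1, so the social optimum is full contribution: group total = 1.760 × 649 = 1142.24.
Efficiency loss = 1142.24 − 649 = 493.24.

493.24 hours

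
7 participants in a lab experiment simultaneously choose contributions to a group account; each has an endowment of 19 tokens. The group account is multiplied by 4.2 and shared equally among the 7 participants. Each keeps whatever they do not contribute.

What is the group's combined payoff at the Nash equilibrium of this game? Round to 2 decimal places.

Each contributed unit returns 4.2/7 = 0.6000 to its contributor — below 1 — so contributing 0 is dominant for every player. At the Nash equilibrium everyone keeps their 19, and the group total is 7 × 19 = 133.

133.00 tokens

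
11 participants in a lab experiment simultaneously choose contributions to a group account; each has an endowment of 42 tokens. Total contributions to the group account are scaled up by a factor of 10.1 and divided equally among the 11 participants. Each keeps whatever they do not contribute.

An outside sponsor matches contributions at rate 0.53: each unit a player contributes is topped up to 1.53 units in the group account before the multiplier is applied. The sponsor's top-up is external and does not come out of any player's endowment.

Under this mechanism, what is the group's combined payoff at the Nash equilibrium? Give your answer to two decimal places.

7139.29 tokens

The effective private return per unit is now 10.1 × 1.53 / 11 = 1.4048 > 1, so every player's dominant strategy flips to full contribution.
So the Nash equilibrium is full contribution by all 11; the group earns 10.1 × 1.53 × 462 = 7139.29.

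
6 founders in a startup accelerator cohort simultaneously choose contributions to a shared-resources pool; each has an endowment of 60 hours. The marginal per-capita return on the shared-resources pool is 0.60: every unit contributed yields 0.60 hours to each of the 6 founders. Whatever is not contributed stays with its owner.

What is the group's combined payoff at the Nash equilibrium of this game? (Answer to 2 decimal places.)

360.00 hours

The private return per contributed unit is 0.60 < 1, so contributing 0 is dominant for every player. At the Nash equilibrium everyone keeps their 60, and the group total is 6 × 60 = 360.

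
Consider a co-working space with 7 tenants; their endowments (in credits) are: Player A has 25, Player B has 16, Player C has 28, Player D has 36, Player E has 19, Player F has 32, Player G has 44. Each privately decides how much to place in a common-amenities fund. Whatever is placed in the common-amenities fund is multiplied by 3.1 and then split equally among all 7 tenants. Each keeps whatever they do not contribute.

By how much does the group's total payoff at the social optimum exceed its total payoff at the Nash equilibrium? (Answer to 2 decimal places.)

420.00 credits

The private return per contributed unit is 3.1/7 = 0.4429 < 1 for every player regardless of endowment, so the Nash equilibrium is zero contribution and the group total is Σ E_j = 25 + 16 + 28 + 36 + 19 + 32 + 44 = 200.
Each contributed unit returns 3.100 to the group, so the social optimum is full contribution by everyone: group total = 3.100 × 200 = 620.00.
Efficiency loss = (3.100 − 1) × 200 = 420.00.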